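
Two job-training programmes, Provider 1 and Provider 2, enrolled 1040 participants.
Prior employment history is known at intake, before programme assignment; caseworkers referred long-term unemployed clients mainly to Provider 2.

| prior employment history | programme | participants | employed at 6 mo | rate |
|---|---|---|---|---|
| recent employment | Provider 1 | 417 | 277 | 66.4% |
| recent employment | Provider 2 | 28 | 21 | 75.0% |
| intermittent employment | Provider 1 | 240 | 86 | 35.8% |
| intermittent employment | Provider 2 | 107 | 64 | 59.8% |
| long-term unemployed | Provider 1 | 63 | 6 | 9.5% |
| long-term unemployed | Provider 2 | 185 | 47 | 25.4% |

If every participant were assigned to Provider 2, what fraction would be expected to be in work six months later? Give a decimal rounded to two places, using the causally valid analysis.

0.58

The prior employment history-specific comparison favours Provider 2 throughout, but the pooled figures favour Provider 1. The question is whether to condition on prior employment history.
Here prior employment history is a common cause — it drives both which programme a case falls under and the outcome. The crude comparison mixes populations; the stratum-specific rates are the causally relevant ones.
Standardising Provider 2 to the population prior employment history mix: 0.428·21/28 + 0.334·64/107 + 0.238·47/185 = 0.581.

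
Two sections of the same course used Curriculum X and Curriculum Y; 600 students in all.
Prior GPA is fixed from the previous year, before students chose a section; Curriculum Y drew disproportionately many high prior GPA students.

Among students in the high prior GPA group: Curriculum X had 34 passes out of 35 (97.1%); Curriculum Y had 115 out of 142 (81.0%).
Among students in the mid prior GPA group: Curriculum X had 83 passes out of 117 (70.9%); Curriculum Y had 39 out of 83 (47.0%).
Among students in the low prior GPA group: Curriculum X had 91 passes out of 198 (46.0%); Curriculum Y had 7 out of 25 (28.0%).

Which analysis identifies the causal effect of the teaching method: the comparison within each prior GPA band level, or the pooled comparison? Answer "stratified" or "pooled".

stratified

Prior GPA band differs across teaching methods for reasons unrelated to any effect of the teaching method itself, and it separately predicts the outcome — a classic confounder. We must compare within prior GPA band levels.
Within each level — high prior GPA: 97.1% vs 81.0%; mid prior GPA: 70.9% vs 47.0%; low prior GPA: 46.0% vs 28.0% — Curriculum X is higher every time.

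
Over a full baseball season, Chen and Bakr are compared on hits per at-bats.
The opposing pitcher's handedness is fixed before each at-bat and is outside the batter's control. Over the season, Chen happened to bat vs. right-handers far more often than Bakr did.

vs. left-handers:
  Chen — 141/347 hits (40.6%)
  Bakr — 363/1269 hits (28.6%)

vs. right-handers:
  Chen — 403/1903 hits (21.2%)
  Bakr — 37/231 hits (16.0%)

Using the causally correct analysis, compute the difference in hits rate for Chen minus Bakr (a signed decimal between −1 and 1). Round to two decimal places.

Pitcher handedness is set before the player has any effect — it is not caused by the player — and it independently drives the outcome. That makes it a confounder, so the causal comparison is within pitcher handedness levels.
Adjusting over the population distribution of pitcher handedness: 0.431·(0.406−0.286) + 0.569·(0.212−0.160) = +0.081.

+0.08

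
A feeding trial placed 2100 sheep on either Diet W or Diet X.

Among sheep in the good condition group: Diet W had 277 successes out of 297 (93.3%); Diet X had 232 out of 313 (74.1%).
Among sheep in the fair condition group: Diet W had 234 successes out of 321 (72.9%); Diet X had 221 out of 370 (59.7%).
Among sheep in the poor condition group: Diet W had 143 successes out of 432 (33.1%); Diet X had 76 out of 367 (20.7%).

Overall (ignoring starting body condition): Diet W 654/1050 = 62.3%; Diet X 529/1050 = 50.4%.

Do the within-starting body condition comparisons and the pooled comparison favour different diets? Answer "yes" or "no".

no

Within each starting body condition level (good condition 93.3% vs 74.1%; fair condition 72.9% vs 59.7%; poor condition 33.1% vs 20.7%), Diet W has the higher rate every time. Pooled: 62.3% vs 50.4% — Diet W has the higher rate overall. They agree.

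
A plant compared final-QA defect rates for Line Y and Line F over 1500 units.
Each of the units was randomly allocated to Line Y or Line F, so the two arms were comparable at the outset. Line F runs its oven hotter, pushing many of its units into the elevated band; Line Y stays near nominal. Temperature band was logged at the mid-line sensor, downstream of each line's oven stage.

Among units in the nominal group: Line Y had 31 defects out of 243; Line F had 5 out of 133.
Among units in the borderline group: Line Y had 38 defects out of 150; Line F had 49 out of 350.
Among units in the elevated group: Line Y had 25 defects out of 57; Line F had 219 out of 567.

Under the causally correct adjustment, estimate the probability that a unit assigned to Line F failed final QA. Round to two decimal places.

In-process temperature band is downstream of the line. One should not condition on a consequence of treatment, so the overall rates are the right comparison.
So P(outcome | do(Line F)) is just the pooled rate for Line F: 273/1050 = 0.260.

0.26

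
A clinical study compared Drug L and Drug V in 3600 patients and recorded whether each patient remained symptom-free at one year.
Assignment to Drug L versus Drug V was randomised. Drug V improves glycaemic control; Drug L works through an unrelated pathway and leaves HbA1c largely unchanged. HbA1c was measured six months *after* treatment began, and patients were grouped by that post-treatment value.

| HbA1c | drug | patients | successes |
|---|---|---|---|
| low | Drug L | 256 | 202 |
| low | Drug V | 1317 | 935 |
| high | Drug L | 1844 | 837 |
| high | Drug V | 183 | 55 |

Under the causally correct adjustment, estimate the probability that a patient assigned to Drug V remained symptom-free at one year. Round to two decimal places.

0.66

Stratifying would compare drugs among patients the drugs themselves sorted into HbA1c groups — a form of selection on an intermediate. The unconditioned pooled rates give the total causal effect.
So P(outcome | do(Drug V)) is just the pooled rate for Drug V: 990/1500 = 0.660.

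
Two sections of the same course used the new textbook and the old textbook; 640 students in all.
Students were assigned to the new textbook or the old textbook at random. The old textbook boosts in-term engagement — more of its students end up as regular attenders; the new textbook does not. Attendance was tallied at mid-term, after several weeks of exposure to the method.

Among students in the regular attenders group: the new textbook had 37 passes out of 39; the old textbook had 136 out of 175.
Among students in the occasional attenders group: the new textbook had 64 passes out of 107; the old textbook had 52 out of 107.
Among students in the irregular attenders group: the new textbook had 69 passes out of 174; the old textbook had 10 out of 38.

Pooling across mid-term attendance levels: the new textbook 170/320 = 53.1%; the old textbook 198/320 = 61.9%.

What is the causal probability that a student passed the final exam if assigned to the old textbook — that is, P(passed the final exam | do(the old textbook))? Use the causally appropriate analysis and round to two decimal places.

0.62

The mid-term attendance-specific comparison favours the new textbook throughout, but the pooled figures favour the old textbook. The question is whether to condition on mid-term attendance.
Because the teaching method influences mid-term attendance, mid-term attendance is a post-treatment mediator, not a confounder. Stratifying on it would bias the estimate; the causal effect is the crude pooled difference.
So P(outcome | do(the old textbook)) is just the pooled rate for the old textbook: 198/320 = 0.619.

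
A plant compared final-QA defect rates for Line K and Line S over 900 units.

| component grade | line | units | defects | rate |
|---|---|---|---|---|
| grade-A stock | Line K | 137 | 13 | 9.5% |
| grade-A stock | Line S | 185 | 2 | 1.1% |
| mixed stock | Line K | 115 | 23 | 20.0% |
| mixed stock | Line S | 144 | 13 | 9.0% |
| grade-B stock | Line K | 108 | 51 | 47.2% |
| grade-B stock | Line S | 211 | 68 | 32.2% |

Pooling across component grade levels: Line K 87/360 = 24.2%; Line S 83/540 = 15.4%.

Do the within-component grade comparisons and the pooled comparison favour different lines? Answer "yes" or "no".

no

Within each component grade level (grade-A stock 9.5% vs 1.1%; mixed stock 20.0% vs 9.0%; grade-B stock 47.2% vs 32.2%), Line S has the lower rate every time. Pooled: 24.2% vs 15.4% — Line S has the lower rate overall. They agree.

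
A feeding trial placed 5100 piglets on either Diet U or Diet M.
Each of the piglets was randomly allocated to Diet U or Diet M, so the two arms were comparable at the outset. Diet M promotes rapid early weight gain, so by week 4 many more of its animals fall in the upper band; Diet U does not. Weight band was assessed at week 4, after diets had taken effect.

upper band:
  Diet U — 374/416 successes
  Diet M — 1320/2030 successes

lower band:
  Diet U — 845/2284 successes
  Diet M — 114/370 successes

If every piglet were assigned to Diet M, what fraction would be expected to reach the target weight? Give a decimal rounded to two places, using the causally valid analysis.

0.60

The stratified and pooled comparisons disagree (Diet U wins within each week-4 weight band; Diet M wins overall), so the answer turns on the causal role of week-4 weight band.
Stratifying would compare diets among piglets the diets themselves sorted into week-4 weight band groups — a form of selection on an intermediate. The unconditioned pooled rates give the total causal effect.
So P(outcome | do(Diet M)) is just the pooled rate for Diet M: 1434/2400 = 0.598.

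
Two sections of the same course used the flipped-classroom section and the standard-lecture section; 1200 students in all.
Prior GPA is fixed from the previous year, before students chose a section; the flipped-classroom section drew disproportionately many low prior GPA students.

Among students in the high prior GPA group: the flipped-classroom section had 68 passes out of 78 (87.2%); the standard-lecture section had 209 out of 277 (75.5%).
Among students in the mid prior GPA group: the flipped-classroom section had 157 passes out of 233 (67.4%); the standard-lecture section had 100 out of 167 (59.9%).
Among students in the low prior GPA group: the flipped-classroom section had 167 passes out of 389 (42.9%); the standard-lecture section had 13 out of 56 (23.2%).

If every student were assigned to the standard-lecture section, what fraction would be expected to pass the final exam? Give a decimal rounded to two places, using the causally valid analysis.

Since prior GPA band is a pre-existing factor (not a product of the teaching method) and it affects the outcome on its own, it is a confounder. The stratified rates, not the pooled rate, identify the causal effect.
Standardising the standard-lecture section to the population prior GPA band mix: 0.296·209/277 + 0.333·100/167 + 0.371·13/56 = 0.509.

0.51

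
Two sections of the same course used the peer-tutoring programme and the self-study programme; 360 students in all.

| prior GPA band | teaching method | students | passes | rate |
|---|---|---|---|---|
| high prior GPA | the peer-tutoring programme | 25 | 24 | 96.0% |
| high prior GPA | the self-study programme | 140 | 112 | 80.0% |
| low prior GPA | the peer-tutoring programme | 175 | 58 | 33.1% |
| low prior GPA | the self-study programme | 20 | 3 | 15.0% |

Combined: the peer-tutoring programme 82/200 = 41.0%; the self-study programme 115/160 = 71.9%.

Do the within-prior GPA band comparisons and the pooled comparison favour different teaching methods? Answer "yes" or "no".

Within each prior GPA band level (high prior GPA 96.0% vs 80.0%; low prior GPA 33.1% vs 15.0%), the peer-tutoring programme has the higher rate every time. Pooled: 41.0% vs 71.9% — the self-study programme has the higher rate overall. The two comparisons disagree.

yes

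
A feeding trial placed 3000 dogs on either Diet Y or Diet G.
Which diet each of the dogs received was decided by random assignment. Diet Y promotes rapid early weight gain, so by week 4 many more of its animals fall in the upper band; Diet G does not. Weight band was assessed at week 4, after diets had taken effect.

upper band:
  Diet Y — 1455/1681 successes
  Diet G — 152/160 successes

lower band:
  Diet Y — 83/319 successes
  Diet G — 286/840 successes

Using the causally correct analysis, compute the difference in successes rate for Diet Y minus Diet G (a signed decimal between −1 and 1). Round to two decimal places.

+0.33

Diet G is higher inside every week-4 weight band stratum but Diet Y is higher in aggregate. Whether to stratify depends on how week-4 weight band relates to the diet.
Week-4 weight band is downstream of the diet. One should not condition on a consequence of treatment, so the overall rates are the right comparison.
The causal difference is the pooled difference: 0.769 − 0.438 = +0.331.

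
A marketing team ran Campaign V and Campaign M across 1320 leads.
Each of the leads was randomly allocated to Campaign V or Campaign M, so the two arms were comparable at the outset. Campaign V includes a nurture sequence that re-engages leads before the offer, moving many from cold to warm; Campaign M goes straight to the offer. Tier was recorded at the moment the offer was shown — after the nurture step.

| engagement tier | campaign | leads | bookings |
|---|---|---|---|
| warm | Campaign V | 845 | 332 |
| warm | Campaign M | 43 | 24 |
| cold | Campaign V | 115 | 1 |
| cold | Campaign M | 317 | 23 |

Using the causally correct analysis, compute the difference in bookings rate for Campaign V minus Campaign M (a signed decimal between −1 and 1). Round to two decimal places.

Within every engagement tier level Campaign M has the higher rate, yet pooled Campaign V does — Simpson's reversal.
Engagement tier here is a post-treatment variable shaped by the campaign; conditioning on it would introduce bias rather than remove it. The overall comparison is the causal one.
The causal difference is the pooled difference: 0.347 − 0.131 = +0.216.

+0.22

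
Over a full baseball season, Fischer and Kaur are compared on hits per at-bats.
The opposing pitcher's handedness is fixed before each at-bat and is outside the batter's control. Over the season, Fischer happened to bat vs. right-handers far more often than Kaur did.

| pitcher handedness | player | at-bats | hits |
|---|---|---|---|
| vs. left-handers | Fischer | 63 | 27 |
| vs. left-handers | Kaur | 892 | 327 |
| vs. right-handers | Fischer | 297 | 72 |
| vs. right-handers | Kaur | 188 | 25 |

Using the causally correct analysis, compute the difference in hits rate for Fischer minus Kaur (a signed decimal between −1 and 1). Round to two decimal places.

+0.08

Pitcher handedness satisfies the back-door criterion: it is not a descendant of the player, and it blocks the spurious path from player to outcome. Adjusting for it (i.e., using the within-pitcher handedness rates) gives the causal effect.
Adjusting over the population distribution of pitcher handedness: 0.663·(0.429−0.367) + 0.337·(0.242−0.133) = +0.078.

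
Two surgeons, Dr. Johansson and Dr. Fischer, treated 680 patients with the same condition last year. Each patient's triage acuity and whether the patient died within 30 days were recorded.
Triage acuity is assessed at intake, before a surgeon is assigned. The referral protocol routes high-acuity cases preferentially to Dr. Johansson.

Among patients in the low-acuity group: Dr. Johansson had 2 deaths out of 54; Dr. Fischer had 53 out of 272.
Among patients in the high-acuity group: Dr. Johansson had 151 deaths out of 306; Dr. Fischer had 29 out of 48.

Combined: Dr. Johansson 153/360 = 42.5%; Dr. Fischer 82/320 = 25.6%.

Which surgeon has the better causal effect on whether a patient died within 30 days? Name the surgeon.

Triage acuity satisfies the back-door criterion: it is not a descendant of the surgeon, and it blocks the spurious path from surgeon to outcome. Adjusting for it (i.e., using the within-triage acuity rates) gives the causal effect.
Within each level — low-acuity: 3.7% vs 19.5%; high-acuity: 49.3% vs 60.4% — Dr. Johansson is lower every time.

Dr. Johansson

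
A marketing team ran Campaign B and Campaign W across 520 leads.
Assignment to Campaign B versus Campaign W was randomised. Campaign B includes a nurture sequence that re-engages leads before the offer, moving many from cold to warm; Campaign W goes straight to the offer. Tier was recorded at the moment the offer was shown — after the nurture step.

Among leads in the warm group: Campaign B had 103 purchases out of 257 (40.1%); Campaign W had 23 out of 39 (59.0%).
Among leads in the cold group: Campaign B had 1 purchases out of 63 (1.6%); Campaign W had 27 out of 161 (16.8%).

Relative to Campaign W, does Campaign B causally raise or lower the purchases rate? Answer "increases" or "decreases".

increases

The distribution of engagement tier is itself part of what the campaign does — it is an intermediate outcome. Holding it fixed would remove that part of the effect; the total effect is the pooled difference.
Pooled: Campaign B 32.5% vs Campaign W 25.0%; Campaign B is higher overall.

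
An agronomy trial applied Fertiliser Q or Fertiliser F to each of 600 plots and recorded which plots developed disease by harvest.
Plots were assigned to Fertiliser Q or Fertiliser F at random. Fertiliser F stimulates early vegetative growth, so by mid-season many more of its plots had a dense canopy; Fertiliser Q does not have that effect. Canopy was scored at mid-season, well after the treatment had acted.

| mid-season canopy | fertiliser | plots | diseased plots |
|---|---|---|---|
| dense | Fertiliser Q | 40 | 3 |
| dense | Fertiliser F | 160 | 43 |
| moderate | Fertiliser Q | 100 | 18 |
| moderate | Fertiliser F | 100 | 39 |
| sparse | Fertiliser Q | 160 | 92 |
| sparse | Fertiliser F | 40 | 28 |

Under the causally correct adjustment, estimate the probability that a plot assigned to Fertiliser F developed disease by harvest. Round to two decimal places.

Fertiliser Q is lower inside every mid-season canopy stratum but Fertiliser F is lower in aggregate. Whether to stratify depends on how mid-season canopy relates to the fertiliser.
Stratifying would compare fertilisers among plots the fertilisers themselves sorted into mid-season canopy groups — a form of selection on an intermediate. The unconditioned pooled rates give the total causal effect.
So P(outcome | do(Fertiliser F)) is just the pooled rate for Fertiliser F: 110/300 = 0.367.

0.37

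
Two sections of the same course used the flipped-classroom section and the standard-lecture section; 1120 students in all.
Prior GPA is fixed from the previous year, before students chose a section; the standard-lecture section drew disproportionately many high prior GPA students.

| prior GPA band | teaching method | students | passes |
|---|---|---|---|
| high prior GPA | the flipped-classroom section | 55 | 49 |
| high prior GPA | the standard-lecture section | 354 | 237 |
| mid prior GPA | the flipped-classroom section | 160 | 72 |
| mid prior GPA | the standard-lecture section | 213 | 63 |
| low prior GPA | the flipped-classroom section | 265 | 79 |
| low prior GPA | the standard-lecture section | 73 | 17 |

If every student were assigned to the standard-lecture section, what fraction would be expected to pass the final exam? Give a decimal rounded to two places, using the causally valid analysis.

Here prior GPA band is a common cause — it drives both which teaching method a case falls under and the outcome. The crude comparison mixes populations; the stratum-specific rates are the causally relevant ones.
Standardising the standard-lecture section to the population prior GPA band mix: 0.365·237/354 + 0.333·63/213 + 0.302·17/73 = 0.413.

0.41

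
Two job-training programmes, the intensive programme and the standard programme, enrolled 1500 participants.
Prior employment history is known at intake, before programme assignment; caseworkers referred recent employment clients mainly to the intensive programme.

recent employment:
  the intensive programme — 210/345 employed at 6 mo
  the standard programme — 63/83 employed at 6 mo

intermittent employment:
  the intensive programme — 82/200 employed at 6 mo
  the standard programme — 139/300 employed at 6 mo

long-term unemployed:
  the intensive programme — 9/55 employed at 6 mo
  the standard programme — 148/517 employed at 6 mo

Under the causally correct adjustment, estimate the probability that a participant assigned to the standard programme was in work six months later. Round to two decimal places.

Prior employment history is set before the programme has any effect — it is not caused by the programme — and it independently drives the outcome. That makes it a confounder, so the causal comparison is within prior employment history levels.
Standardising the standard programme to the population prior employment history mix: 0.285·63/83 + 0.333·139/300 + 0.381·148/517 = 0.480.

0.48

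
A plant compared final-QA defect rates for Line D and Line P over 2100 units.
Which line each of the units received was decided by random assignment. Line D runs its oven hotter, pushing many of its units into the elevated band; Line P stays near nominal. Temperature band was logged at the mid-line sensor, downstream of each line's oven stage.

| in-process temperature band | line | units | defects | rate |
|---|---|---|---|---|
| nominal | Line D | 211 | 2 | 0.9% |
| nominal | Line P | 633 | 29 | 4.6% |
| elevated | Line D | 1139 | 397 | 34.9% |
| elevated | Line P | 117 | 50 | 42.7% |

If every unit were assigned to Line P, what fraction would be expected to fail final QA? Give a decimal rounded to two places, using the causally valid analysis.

Line D is lower inside every in-process temperature band stratum but Line P is lower in aggregate. Whether to stratify depends on how in-process temperature band relates to the line.
In-process temperature band here is a post-treatment variable shaped by the line; conditioning on it would introduce bias rather than remove it. The overall comparison is the causal one.
So P(outcome | do(Line P)) is just the pooled rate for Line P: 79/750 = 0.105.

0.11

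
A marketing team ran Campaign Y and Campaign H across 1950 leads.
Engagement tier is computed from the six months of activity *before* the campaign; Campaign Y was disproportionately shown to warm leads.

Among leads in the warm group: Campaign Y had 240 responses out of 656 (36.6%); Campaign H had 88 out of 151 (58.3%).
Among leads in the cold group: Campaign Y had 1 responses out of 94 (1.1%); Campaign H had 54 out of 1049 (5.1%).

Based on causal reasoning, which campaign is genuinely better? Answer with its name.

Campaign H

Nothing the campaign does changes engagement tier; the imbalance is an allocation artefact. With engagement tier also predicting the outcome, the pooled figure is confounded, and the within-stratum comparison is the causal one.
Within each level — warm: 36.6% vs 58.3%; cold: 1.1% vs 5.1% — Campaign H is higher every time.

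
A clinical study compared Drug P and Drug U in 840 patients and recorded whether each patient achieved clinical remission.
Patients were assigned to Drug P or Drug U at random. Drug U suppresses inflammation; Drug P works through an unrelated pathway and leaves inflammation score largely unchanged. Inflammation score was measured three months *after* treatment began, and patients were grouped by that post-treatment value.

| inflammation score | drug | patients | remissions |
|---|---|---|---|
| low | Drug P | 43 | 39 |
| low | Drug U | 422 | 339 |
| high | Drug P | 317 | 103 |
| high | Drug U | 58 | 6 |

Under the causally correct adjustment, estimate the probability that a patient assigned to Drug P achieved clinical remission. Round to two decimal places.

Inflammation score is recorded after the drug and is itself shifted by it — it sits on the causal path from drug to outcome. Conditioning on a mediator would strip out part of the effect we want; the pooled comparison gives the total causal effect.
So P(outcome | do(Drug P)) is just the pooled rate for Drug P: 142/360 = 0.394.

0.39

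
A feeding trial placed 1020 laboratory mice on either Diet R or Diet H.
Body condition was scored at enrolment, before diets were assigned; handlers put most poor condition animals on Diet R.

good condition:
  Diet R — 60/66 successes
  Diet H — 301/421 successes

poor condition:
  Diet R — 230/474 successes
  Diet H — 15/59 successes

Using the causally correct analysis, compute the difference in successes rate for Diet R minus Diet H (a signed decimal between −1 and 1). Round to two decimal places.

Diet R is higher inside every starting body condition stratum but Diet H is higher in aggregate. Whether to stratify depends on how starting body condition relates to the diet.
Starting body condition satisfies the back-door criterion: it is not a descendant of the diet, and it blocks the spurious path from diet to outcome. Adjusting for it (i.e., using the within-starting body condition rates) gives the causal effect.
Adjusting over the population distribution of starting body condition: 0.477·(0.909−0.715) + 0.523·(0.485−0.254) = +0.213.

+0.21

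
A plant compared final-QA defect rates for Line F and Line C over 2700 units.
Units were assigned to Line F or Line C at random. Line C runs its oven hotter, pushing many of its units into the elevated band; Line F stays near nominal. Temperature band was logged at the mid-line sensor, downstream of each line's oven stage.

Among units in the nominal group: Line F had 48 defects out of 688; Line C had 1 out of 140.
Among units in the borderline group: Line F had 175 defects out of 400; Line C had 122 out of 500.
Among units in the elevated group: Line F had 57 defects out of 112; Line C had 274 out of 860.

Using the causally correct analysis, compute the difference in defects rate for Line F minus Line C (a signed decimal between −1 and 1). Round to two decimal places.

-0.03

Because the line influences in-process temperature band, in-process temperature band is a post-treatment mediator, not a confounder. Stratifying on it would bias the estimate; the causal effect is the crude pooled difference.
The causal difference is the pooled difference: 0.233 − 0.265 = -0.031.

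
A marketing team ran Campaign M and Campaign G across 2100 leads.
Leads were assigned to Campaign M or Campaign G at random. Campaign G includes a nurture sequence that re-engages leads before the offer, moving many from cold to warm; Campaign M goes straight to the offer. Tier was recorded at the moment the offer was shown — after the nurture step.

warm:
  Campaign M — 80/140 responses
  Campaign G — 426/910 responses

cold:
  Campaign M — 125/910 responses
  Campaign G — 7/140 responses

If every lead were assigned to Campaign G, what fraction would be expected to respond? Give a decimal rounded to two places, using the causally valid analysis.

Engagement tier here is a post-treatment variable shaped by the campaign; conditioning on it would introduce bias rather than remove it. The overall comparison is the causal one.
So P(outcome | do(Campaign G)) is just the pooled rate for Campaign G: 433/1050 = 0.412.

0.41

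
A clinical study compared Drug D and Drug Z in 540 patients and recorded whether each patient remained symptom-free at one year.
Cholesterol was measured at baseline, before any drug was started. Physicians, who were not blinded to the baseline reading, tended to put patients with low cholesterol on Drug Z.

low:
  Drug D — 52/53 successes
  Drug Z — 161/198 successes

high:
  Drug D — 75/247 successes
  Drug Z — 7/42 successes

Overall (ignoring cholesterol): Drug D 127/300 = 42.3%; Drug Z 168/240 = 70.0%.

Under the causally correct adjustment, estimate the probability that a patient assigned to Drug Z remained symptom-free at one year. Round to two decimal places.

The cholesterol-specific comparison favours Drug D throughout, but the pooled figures favour Drug Z. The question is whether to condition on cholesterol.
Cholesterol differs across drugs for reasons unrelated to any effect of the drug itself, and it separately predicts the outcome — a classic confounder. We must compare within cholesterol levels.
Standardising Drug Z to the population cholesterol mix: 0.465·161/198 + 0.535·7/42 = 0.467.

0.47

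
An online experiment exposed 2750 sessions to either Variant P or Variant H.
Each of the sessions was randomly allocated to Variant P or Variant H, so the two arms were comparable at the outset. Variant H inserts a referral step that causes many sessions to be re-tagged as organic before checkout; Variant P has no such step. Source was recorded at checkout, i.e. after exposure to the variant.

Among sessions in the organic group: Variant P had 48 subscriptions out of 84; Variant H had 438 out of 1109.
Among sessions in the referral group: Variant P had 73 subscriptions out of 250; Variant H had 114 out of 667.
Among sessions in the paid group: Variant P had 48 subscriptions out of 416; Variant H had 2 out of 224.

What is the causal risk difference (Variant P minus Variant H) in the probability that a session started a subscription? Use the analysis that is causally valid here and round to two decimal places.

-0.05

Traffic source is recorded after the variant and is itself shifted by it — it sits on the causal path from variant to outcome. Conditioning on a mediator would strip out part of the effect we want; the pooled comparison gives the total causal effect.
The causal difference is the pooled difference: 0.225 − 0.277 = -0.052.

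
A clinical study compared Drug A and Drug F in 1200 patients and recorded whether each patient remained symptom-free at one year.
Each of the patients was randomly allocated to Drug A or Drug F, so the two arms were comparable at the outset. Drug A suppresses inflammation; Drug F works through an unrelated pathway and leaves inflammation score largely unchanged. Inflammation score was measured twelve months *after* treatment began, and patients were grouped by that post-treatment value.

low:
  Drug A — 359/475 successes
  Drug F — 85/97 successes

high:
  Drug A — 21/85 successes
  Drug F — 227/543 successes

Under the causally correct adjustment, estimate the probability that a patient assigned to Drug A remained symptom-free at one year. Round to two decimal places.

Within every inflammation score level Drug F has the higher rate, yet pooled Drug A does — Simpson's reversal.
Stratifying would compare drugs among patients the drugs themselves sorted into inflammation score groups — a form of selection on an intermediate. The unconditioned pooled rates give the total causal effect.
So P(outcome | do(Drug A)) is just the pooled rate for Drug A: 380/560 = 0.679.

0.68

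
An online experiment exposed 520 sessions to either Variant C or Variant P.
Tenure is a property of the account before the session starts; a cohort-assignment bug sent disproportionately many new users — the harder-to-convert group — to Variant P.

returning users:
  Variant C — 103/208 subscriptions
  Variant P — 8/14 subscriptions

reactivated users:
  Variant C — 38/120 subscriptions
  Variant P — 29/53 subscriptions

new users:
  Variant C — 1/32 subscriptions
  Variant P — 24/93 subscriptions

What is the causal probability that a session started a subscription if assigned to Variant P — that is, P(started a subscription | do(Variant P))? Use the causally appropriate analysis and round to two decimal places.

The user tenure-specific comparison favours Variant P throughout, but the pooled figures favour Variant C. The question is whether to condition on user tenure.
User tenure is set before the variant has any effect — it is not caused by the variant — and it independently drives the outcome. That makes it a confounder, so the causal comparison is within user tenure levels.
Standardising Variant P to the population user tenure mix: 0.427·8/14 + 0.333·29/53 + 0.240·24/93 = 0.488.

0.49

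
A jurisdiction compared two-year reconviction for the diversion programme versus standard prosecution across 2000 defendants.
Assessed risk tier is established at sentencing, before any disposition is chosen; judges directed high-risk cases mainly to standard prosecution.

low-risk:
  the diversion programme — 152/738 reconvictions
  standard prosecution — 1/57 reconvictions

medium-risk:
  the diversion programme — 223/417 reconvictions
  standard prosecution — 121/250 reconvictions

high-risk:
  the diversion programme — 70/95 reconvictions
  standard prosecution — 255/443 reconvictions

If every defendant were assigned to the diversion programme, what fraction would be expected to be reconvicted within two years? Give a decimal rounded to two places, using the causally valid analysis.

standard prosecution is lower inside every assessed risk tier stratum but the diversion programme is lower in aggregate. Whether to stratify depends on how assessed risk tier relates to the disposition.
Assessed risk tier is set before the disposition has any effect — it is not caused by the disposition — and it independently drives the outcome. That makes it a confounder, so the causal comparison is within assessed risk tier levels.
Standardising the diversion programme to the population assessed risk tier mix: 0.398·152/738 + 0.334·223/417 + 0.269·70/95 = 0.458.

0.46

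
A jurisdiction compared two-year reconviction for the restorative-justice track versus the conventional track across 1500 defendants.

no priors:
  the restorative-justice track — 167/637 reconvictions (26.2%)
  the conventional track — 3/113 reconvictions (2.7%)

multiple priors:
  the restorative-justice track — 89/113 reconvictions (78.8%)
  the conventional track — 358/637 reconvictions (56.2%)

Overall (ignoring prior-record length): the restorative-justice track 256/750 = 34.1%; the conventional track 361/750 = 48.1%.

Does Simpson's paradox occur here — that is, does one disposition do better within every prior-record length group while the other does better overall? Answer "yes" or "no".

Within each prior-record length level (no priors 26.2% vs 2.7%; multiple priors 78.8% vs 56.2%), the conventional track has the lower rate every time. Pooled: 34.1% vs 48.1% — the restorative-justice track has the lower rate overall. The two comparisons disagree.

yes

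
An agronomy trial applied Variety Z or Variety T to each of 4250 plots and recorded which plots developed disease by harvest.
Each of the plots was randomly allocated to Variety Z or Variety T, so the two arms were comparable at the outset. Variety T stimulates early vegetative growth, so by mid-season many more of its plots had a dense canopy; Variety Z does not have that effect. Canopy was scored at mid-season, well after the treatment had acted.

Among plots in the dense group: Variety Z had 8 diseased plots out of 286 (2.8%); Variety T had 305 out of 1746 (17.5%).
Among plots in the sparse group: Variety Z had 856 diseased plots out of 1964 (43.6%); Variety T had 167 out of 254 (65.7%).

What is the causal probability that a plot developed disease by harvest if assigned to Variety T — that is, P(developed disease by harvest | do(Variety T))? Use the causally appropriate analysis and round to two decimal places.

Mid-season canopy here is a post-treatment variable shaped by the variety; conditioning on it would introduce bias rather than remove it. The overall comparison is the causal one.
So P(outcome | do(Variety T)) is just the pooled rate for Variety T: 472/2000 = 0.236.

0.24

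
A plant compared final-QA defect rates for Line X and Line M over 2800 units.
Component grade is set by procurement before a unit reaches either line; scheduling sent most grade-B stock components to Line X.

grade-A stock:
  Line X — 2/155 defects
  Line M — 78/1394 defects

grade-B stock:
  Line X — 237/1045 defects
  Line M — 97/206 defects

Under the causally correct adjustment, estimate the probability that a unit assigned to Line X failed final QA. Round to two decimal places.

Component grade differs across lines for reasons unrelated to any effect of the line itself, and it separately predicts the outcome — a classic confounder. We must compare within component grade levels.
Standardising Line X to the population component grade mix: 0.553·2/155 + 0.447·237/1045 = 0.108.

0.11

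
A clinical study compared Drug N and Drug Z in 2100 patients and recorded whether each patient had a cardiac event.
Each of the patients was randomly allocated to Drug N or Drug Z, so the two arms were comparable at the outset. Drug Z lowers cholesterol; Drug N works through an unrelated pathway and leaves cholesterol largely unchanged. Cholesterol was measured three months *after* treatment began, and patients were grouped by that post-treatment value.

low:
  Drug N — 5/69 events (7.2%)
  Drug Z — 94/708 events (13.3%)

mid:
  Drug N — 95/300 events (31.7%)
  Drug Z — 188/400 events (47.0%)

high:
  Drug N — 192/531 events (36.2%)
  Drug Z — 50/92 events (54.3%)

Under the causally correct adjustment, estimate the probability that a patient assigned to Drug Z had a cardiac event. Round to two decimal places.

The cholesterol-specific comparison favours Drug N throughout, but the pooled figures favour Drug Z. The question is whether to condition on cholesterol.
Cholesterol here is a post-treatment variable shaped by the drug; conditioning on it would introduce bias rather than remove it. The overall comparison is the causal one.
So P(outcome | do(Drug Z)) is just the pooled rate for Drug Z: 332/1200 = 0.277.

0.28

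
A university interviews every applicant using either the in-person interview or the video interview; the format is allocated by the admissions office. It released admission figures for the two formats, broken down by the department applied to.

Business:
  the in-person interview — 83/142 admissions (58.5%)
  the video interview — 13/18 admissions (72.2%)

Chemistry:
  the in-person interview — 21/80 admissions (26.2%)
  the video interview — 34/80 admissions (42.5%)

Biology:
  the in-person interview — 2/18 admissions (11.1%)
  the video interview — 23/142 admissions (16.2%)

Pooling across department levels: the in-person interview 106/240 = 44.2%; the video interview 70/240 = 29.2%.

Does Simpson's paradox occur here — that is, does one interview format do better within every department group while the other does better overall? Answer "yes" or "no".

yes

Within each department level (Business 58.5% vs 72.2%; Chemistry 26.2% vs 42.5%; Biology 11.1% vs 16.2%), the video interview has the higher rate every time. Pooled: 44.2% vs 29.2% — the in-person interview has the higher rate overall. The two comparisons disagree.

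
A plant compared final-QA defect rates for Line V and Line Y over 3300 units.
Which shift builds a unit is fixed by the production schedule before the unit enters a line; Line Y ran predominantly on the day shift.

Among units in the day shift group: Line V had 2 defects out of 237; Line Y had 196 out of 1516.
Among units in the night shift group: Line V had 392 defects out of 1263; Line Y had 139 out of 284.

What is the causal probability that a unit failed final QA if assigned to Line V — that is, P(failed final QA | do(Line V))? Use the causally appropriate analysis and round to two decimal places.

Here shift is a common cause — it drives both which line a case falls under and the outcome. The crude comparison mixes populations; the stratum-specific rates are the causally relevant ones.
Standardising Line V to the population shift mix: 0.531·2/237 + 0.469·392/1263 = 0.150.

0.15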